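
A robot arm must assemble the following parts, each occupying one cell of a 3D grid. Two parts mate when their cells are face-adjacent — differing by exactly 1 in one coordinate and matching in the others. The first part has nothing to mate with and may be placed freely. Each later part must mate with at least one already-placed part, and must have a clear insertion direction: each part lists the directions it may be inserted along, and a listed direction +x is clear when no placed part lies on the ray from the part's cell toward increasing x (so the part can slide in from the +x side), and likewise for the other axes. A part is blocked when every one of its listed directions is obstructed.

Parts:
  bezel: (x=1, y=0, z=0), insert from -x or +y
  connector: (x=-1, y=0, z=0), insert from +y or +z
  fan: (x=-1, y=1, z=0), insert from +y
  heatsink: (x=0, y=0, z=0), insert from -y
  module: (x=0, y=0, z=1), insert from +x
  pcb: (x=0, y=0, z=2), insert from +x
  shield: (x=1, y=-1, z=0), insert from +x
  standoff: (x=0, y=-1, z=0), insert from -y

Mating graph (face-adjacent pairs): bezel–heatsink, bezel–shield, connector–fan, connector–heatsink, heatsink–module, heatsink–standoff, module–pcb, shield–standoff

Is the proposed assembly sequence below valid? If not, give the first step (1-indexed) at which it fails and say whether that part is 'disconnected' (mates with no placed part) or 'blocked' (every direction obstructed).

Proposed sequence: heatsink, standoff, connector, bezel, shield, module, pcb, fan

Valid

1. heatsink@(0, 0, 0) [-y clear] — {heatsink}
2. standoff@(0, -1, 0) [-y clear] — {heatsink, standoff}
3. connector@(-1, 0, 0) [+y clear] — {connector, heatsink, standoff}
4. bezel@(1, 0, 0) [+y clear] — {bezel, connector, heatsink, standoff}
5. shield@(1, -1, 0) [+x clear] — {bezel, connector, heatsink, shield, standoff}
6. module@(0, 0, 1) [+x clear] — {bezel, connector, heatsink, module, shield, standoff}
7. pcb@(0, 0, 2) [+x clear] — {bezel, connector, heatsink, module, pcb, shield, standoff}
8. fan@(-1, 1, 0) [+y clear] — {bezel, connector, fan, heatsink, module, pcb, shield, standoff}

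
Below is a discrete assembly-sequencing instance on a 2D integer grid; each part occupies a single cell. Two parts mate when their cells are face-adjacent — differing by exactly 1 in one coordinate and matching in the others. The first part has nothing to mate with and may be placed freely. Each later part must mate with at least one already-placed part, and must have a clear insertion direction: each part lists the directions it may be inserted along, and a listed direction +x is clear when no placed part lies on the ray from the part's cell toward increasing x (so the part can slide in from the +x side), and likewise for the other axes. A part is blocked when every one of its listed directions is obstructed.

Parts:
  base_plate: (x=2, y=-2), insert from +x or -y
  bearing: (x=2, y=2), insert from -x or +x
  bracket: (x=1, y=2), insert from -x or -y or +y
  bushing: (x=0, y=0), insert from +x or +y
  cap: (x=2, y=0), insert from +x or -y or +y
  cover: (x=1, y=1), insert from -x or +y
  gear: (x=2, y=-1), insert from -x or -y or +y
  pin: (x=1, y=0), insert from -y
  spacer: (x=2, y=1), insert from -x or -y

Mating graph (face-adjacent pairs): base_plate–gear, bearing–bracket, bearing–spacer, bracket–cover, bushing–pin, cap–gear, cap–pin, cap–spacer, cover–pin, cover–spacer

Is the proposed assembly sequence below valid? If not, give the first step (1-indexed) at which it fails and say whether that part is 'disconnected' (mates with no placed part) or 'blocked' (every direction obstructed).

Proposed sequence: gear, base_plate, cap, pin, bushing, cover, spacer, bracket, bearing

Invalid at step 7 (blocked)

1. gear@(2, -1) [-x clear] — {gear}
2. base_plate@(2, -2) [+x clear] — {base_plate, gear}
3. cap@(2, 0) [+x clear] — {base_plate, cap, gear}
4. pin@(1, 0) [-y clear] — {base_plate, cap, gear, pin}
5. bushing@(0, 0) [+y clear] — {base_plate, bushing, cap, gear, pin}
6. cover@(1, 1) [-x clear] — {base_plate, bushing, cap, cover, gear, pin}
7. spacer@(2, 1) — -x/-y all obstructed ⇒ blocked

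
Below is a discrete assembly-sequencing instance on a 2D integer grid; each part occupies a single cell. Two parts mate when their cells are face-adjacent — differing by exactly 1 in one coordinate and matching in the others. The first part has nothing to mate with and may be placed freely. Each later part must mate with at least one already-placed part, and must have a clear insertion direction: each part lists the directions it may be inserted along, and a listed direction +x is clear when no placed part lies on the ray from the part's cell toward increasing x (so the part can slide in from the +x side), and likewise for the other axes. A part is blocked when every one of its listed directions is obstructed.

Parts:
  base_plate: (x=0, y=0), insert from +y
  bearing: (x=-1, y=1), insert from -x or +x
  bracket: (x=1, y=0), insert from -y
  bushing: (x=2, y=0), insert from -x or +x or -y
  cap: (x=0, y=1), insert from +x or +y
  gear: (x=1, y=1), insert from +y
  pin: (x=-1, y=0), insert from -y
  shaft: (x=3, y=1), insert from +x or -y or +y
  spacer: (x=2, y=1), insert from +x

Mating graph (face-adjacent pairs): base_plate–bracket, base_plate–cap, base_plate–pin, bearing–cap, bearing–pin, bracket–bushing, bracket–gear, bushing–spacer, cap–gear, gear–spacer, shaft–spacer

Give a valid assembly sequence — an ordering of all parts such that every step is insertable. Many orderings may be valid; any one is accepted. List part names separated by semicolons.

1. base_plate@(0, 0) [+y clear] — {base_plate}
2. bracket@(1, 0) [-y clear] — {base_plate, bracket}
3. gear@(1, 1) [+y clear] — {base_plate, bracket, gear}
4. pin@(-1, 0) [-y clear] — {base_plate, bracket, gear, pin}
5. bearing@(-1, 1) [-x clear] — {base_plate, bearing, bracket, gear, pin}
6. bushing@(2, 0) [+x clear] — {base_plate, bearing, bracket, bushing, gear, pin}
7. cap@(0, 1) [+y clear] — {base_plate, bearing, bracket, bushing, cap, gear, pin}
8. spacer@(2, 1) [+x clear] — {base_plate, bearing, bracket, bushing, cap, gear, pin, spacer}
9. shaft@(3, 1) [+x clear] — {base_plate, bearing, bracket, bushing, cap, gear, pin, shaft, spacer}

base_plate; bracket; gear; pin; bearing; bushing; cap; spacer; shaft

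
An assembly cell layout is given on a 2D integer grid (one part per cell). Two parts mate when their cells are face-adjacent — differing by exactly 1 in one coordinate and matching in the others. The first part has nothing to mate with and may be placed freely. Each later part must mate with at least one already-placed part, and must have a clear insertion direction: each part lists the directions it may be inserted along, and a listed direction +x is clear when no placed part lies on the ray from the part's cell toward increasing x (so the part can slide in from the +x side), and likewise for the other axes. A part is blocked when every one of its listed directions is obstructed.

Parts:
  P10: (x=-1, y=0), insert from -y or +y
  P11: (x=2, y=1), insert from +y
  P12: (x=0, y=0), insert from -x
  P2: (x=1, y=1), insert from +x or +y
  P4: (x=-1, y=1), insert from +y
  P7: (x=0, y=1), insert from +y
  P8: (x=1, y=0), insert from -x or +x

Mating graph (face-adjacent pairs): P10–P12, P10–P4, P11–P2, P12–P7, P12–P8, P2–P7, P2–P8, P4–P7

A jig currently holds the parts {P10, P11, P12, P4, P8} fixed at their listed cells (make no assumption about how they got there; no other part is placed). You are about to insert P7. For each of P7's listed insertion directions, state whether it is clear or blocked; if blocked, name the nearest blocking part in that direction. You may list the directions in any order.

+y: clear

+y: ray from P7(0, 1) has no placed part ⇒ clear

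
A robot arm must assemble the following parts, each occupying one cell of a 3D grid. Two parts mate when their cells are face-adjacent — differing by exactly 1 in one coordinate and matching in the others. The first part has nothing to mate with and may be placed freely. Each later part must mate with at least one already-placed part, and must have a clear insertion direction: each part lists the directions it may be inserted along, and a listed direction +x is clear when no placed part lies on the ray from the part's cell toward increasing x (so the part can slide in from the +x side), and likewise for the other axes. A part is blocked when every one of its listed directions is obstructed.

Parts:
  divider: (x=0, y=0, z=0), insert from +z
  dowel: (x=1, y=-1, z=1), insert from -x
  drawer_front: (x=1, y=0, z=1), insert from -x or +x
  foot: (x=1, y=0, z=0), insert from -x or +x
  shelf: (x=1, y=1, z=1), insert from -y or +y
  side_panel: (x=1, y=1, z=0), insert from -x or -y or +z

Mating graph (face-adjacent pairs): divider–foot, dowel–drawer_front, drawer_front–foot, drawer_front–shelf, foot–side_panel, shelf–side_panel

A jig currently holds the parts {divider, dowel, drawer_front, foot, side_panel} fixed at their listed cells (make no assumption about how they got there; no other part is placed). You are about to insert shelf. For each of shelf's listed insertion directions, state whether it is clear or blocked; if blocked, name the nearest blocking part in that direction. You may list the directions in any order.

+y: clear; -y: blocked by drawer_front

-y: nearest on ray is drawer_front@(1, 0, 1) ⇒ blocked
+y: ray from shelf(1, 1, 1) has no placed part ⇒ clear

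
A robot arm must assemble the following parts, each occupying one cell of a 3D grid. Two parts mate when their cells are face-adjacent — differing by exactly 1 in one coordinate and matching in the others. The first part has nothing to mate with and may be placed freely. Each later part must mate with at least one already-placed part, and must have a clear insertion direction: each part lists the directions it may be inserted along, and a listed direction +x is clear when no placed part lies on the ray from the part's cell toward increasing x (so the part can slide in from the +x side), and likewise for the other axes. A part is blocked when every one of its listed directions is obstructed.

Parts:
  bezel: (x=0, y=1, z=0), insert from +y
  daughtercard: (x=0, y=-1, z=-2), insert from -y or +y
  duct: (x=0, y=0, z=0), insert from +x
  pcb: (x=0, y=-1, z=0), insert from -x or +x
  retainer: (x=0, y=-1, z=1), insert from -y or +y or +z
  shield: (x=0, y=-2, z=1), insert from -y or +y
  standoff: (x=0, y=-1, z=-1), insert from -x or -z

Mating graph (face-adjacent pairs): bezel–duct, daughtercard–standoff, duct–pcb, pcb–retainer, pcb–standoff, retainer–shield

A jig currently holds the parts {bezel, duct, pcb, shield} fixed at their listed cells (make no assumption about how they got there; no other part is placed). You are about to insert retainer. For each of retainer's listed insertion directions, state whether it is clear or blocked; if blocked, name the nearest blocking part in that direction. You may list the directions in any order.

-y: nearest on ray is shield@(0, -2, 1) ⇒ blocked
+y: ray from retainer(0, -1, 1) has no placed part ⇒ clear
+z: ray from retainer(0, -1, 1) has no placed part ⇒ clear

+y: clear; +z: clear; -y: blocked by shield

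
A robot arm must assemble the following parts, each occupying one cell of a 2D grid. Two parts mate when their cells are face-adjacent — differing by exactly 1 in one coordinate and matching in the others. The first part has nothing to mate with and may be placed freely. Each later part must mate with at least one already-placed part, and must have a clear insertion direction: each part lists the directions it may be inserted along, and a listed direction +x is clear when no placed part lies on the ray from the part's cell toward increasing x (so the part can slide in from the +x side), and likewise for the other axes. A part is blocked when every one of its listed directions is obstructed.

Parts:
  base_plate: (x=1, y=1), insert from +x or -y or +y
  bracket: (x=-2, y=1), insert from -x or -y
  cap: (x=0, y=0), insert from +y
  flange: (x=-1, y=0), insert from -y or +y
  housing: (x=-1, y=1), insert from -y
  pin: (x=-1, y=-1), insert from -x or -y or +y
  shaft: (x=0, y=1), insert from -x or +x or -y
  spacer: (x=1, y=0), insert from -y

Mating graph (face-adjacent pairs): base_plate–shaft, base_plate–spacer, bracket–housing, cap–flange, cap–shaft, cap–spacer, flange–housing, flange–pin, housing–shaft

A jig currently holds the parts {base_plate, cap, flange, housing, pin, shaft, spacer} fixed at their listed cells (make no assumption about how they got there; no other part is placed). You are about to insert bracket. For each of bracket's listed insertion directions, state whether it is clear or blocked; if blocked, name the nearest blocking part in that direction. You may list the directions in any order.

-x: ray from bracket(-2, 1) has no placed part ⇒ clear
-y: ray from bracket(-2, 1) has no placed part ⇒ clear

-x: clear; -y: clear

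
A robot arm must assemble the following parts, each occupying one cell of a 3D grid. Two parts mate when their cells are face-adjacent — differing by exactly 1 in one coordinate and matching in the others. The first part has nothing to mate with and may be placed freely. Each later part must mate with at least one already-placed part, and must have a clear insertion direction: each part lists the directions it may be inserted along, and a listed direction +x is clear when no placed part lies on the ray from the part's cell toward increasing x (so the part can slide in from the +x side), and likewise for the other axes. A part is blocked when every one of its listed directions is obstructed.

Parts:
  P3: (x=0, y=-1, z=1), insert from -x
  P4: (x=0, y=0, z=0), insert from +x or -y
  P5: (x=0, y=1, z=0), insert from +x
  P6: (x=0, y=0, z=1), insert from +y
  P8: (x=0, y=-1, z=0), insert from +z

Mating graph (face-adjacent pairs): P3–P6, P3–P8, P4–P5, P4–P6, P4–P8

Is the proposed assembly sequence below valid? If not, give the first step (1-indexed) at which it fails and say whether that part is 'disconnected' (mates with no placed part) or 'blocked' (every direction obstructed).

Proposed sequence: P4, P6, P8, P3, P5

1. P4@(0, 0, 0) [+x clear] — {P4}
2. P6@(0, 0, 1) [+y clear] — {P4, P6}
3. P8@(0, -1, 0) [+z clear] — {P4, P6, P8}
4. P3@(0, -1, 1) [-x clear] — {P3, P4, P6, P8}
5. P5@(0, 1, 0) [+x clear] — {P3, P4, P5, P6, P8}

Valid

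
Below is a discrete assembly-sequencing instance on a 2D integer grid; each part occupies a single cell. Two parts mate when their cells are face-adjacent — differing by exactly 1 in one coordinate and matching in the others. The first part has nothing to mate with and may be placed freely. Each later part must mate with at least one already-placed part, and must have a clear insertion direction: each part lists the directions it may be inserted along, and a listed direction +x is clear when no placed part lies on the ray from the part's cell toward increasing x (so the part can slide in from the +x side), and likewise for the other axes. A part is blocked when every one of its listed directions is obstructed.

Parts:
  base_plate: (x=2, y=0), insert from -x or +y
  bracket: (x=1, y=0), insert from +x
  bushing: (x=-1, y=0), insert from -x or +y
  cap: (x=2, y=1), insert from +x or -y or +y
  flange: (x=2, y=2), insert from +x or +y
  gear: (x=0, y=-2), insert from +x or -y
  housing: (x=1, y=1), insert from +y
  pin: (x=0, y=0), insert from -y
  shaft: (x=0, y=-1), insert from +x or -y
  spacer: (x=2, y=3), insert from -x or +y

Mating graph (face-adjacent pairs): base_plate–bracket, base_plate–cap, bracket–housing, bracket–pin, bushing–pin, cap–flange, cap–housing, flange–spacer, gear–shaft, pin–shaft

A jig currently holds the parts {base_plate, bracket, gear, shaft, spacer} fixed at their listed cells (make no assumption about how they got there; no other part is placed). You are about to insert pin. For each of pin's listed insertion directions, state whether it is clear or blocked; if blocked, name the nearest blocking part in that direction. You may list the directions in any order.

-y: blocked by shaft

-y: nearest on ray is shaft@(0, -1) ⇒ blocked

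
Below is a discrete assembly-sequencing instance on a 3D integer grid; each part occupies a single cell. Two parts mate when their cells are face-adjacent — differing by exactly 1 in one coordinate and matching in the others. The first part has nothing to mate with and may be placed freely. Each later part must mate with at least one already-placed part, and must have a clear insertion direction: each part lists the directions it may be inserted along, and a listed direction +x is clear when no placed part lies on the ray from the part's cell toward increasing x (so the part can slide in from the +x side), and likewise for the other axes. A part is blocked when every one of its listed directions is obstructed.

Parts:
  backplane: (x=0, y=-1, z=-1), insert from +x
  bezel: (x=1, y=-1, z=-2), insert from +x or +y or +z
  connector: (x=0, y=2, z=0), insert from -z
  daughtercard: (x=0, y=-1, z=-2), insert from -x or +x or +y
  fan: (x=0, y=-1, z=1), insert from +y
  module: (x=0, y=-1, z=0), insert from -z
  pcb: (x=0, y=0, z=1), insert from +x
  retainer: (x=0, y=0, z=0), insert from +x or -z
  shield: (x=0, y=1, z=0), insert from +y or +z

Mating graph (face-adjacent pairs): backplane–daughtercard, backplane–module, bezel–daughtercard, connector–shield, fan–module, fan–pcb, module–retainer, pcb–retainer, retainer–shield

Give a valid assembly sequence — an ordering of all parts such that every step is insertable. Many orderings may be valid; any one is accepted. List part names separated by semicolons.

retainer; module; backplane; daughtercard; fan; pcb; bezel; shield; connector

1. retainer@(0, 0, 0) [+x clear] — {retainer}
2. module@(0, -1, 0) [-z clear] — {module, retainer}
3. backplane@(0, -1, -1) [+x clear] — {backplane, module, retainer}
4. daughtercard@(0, -1, -2) [-x clear] — {backplane, daughtercard, module, retainer}
5. fan@(0, -1, 1) [+y clear] — {backplane, daughtercard, fan, module, retainer}
6. pcb@(0, 0, 1) [+x clear] — {backplane, daughtercard, fan, module, pcb, retainer}
7. bezel@(1, -1, -2) [+x clear] — {backplane, bezel, daughtercard, fan, module, pcb, retainer}
8. shield@(0, 1, 0) [+y clear] — {backplane, bezel, daughtercard, fan, module, pcb, retainer, shield}
9. connector@(0, 2, 0) [-z clear] — {backplane, bezel, connector, daughtercard, fan, module, pcb, retainer, shield}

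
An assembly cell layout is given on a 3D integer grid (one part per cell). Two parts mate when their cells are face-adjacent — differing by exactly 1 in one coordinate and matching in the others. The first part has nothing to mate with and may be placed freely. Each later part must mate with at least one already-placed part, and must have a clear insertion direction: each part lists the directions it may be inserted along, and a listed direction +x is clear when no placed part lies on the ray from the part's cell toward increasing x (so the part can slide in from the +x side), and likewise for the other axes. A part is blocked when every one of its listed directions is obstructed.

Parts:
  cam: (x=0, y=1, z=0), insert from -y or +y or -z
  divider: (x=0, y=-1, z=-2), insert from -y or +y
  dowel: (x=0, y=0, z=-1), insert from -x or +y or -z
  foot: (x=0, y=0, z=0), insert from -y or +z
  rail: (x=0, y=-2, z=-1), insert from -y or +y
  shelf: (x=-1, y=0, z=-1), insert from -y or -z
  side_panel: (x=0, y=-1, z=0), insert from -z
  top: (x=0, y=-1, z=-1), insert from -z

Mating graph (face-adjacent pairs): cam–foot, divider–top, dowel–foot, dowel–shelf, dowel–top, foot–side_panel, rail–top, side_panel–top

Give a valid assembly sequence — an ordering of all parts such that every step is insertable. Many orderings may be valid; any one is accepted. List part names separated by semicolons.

1. dowel@(0, 0, -1) [-x clear] — {dowel}
2. shelf@(-1, 0, -1) [-y clear] — {dowel, shelf}
3. foot@(0, 0, 0) [-y clear] — {dowel, foot, shelf}
4. cam@(0, 1, 0) [+y clear] — {cam, dowel, foot, shelf}
5. side_panel@(0, -1, 0) [-z clear] — {cam, dowel, foot, shelf, side_panel}
6. top@(0, -1, -1) [-z clear] — {cam, dowel, foot, shelf, side_panel, top}
7. rail@(0, -2, -1) [-y clear] — {cam, dowel, foot, rail, shelf, side_panel, top}
8. divider@(0, -1, -2) [-y clear] — {cam, divider, dowel, foot, rail, shelf, side_panel, top}

dowel; shelf; foot; cam; side_panel; top; rail; divider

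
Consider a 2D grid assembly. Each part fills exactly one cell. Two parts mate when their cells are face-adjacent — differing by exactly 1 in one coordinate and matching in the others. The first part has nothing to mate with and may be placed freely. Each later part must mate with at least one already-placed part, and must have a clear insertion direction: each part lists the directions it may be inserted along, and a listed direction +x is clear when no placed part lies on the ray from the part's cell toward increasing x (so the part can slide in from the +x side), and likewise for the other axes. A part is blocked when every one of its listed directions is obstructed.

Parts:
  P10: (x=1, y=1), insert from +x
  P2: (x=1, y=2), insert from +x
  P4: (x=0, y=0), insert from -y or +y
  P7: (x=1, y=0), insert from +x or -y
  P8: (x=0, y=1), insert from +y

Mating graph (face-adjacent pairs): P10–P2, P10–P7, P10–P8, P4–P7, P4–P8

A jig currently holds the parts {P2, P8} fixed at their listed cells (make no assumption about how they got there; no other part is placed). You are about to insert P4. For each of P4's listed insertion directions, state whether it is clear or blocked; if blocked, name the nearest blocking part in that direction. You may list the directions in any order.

-y: ray from P4(0, 0) has no placed part ⇒ clear
+y: nearest on ray is P8@(0, 1) ⇒ blocked

+y: blocked by P8; -y: clear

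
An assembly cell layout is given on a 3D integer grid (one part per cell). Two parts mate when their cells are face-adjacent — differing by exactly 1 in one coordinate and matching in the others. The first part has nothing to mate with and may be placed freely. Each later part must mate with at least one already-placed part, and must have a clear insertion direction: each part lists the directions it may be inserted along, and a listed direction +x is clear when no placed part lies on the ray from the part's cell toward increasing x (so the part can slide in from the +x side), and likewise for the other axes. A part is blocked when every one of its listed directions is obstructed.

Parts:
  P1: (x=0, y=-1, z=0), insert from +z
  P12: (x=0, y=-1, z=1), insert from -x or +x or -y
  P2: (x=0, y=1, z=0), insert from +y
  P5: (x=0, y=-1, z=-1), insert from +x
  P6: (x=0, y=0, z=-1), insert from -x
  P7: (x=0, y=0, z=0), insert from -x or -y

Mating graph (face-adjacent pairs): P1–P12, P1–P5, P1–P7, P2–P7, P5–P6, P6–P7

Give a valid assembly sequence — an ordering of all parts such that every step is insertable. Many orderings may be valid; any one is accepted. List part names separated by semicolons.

P6; P7; P1; P12; P2; P5

1. P6@(0, 0, -1) [-x clear] — {P6}
2. P7@(0, 0, 0) [-x clear] — {P6, P7}
3. P1@(0, -1, 0) [+z clear] — {P1, P6, P7}
4. P12@(0, -1, 1) [-x clear] — {P1, P12, P6, P7}
5. P2@(0, 1, 0) [+y clear] — {P1, P12, P2, P6, P7}
6. P5@(0, -1, -1) [+x clear] — {P1, P12, P2, P5, P6, P7}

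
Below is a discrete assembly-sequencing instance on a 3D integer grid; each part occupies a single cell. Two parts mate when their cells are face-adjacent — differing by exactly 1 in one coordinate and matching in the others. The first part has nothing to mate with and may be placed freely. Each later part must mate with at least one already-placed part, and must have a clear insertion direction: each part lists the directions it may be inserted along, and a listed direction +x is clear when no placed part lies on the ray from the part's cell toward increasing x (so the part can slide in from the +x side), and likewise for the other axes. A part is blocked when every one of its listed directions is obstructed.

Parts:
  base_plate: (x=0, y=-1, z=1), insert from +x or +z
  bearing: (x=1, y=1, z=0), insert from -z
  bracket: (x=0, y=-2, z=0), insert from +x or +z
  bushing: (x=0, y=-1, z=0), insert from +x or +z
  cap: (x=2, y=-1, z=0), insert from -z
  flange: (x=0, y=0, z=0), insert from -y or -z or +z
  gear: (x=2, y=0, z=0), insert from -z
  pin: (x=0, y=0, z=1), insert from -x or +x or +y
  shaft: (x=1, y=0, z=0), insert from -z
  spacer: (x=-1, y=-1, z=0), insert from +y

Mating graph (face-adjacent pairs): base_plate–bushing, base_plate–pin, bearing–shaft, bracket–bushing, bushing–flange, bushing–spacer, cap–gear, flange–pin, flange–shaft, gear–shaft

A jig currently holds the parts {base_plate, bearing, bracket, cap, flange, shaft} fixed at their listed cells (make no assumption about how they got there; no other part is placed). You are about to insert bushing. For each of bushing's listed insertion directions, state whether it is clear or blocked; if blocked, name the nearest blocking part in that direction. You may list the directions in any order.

+x: blocked by cap; +z: blocked by base_plate

+x: nearest on ray is cap@(2, -1, 0) ⇒ blocked
+z: nearest on ray is base_plate@(0, -1, 1) ⇒ blocked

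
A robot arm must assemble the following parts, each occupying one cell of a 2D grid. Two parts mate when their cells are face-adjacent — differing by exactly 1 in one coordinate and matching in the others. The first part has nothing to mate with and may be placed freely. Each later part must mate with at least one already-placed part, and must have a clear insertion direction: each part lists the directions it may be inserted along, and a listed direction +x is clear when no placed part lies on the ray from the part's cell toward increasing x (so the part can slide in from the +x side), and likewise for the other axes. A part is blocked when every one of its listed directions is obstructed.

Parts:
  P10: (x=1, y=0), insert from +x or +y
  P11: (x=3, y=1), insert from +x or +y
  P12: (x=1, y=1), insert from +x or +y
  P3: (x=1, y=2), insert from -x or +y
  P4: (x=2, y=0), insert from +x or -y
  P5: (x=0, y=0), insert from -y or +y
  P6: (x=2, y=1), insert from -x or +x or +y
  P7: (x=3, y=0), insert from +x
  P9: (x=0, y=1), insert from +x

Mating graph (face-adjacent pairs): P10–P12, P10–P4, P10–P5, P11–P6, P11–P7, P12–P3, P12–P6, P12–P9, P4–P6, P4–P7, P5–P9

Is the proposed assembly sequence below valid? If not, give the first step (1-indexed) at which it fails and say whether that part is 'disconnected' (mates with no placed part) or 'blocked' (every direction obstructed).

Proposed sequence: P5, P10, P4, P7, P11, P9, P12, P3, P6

Invalid at step 6 (blocked)

1. P5@(0, 0) [-y clear] — {P5}
2. P10@(1, 0) [+x clear] — {P10, P5}
3. P4@(2, 0) [+x clear] — {P10, P4, P5}
4. P7@(3, 0) [+x clear] — {P10, P4, P5, P7}
5. P11@(3, 1) [+x clear] — {P10, P11, P4, P5, P7}
6. P9@(0, 1) — +x all obstructed ⇒ blocked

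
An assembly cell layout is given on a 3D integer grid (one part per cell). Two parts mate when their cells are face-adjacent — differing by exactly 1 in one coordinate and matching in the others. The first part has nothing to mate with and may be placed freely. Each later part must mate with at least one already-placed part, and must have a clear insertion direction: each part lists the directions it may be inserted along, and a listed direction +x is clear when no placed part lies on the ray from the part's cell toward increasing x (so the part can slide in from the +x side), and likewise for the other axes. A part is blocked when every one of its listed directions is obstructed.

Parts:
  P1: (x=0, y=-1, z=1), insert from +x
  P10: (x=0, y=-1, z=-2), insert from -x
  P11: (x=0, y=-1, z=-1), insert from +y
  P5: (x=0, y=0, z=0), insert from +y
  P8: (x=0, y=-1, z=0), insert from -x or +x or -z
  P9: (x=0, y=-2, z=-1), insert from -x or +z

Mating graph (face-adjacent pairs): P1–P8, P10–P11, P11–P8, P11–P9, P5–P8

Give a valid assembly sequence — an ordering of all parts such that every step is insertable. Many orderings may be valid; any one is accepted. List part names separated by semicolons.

P11; P10; P8; P1; P5; P9

1. P11@(0, -1, -1) [+y clear] — {P11}
2. P10@(0, -1, -2) [-x clear] — {P10, P11}
3. P8@(0, -1, 0) [-x clear] — {P10, P11, P8}
4. P1@(0, -1, 1) [+x clear] — {P1, P10, P11, P8}
5. P5@(0, 0, 0) [+y clear] — {P1, P10, P11, P5, P8}
6. P9@(0, -2, -1) [-x clear] — {P1, P10, P11, P5, P8, P9}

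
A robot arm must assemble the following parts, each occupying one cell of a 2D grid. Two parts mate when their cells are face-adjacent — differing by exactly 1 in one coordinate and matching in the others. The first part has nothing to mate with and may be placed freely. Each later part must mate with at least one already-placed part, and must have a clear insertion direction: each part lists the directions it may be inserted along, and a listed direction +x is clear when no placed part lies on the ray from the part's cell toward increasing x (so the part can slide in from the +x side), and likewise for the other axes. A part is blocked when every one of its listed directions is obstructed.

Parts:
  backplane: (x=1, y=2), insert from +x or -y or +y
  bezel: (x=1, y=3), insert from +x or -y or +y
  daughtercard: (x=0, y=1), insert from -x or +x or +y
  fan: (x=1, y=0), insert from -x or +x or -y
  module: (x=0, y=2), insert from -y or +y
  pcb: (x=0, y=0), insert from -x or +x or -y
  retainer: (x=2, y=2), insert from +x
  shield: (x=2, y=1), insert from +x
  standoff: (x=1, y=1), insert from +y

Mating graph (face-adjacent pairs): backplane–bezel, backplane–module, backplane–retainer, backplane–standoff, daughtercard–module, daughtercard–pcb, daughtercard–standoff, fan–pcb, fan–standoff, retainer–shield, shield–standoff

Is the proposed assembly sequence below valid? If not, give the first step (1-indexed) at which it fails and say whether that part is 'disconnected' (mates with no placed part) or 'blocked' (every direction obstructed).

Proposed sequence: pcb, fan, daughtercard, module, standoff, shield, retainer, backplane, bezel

Valid

1. pcb@(0, 0) [-x clear] — {pcb}
2. fan@(1, 0) [+x clear] — {fan, pcb}
3. daughtercard@(0, 1) [-x clear] — {daughtercard, fan, pcb}
4. module@(0, 2) [+y clear] — {daughtercard, fan, module, pcb}
5. standoff@(1, 1) [+y clear] — {daughtercard, fan, module, pcb, standoff}
6. shield@(2, 1) [+x clear] — {daughtercard, fan, module, pcb, shield, standoff}
7. retainer@(2, 2) [+x clear] — {daughtercard, fan, module, pcb, retainer, shield, standoff}
8. backplane@(1, 2) [+y clear] — {backplane, daughtercard, fan, module, pcb, retainer, shield, standoff}
9. bezel@(1, 3) [+x clear] — {backplane, bezel, daughtercard, fan, module, pcb, retainer, shield, standoff}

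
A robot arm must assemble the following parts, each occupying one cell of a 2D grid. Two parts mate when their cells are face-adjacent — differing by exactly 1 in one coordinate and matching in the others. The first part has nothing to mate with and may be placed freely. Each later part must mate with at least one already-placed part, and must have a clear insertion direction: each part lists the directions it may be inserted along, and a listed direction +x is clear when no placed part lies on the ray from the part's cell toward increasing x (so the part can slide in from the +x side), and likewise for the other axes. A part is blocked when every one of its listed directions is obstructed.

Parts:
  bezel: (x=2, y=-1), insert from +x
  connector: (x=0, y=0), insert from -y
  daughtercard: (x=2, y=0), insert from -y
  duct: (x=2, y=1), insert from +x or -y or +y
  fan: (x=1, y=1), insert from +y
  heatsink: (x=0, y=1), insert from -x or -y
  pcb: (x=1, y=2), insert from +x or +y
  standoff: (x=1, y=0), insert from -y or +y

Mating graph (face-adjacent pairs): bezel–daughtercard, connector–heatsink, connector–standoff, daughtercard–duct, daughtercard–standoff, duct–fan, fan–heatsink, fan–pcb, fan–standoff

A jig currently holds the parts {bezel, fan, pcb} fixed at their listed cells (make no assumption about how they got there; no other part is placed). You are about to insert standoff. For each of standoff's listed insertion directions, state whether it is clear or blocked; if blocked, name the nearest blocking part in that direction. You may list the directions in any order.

-y: ray from standoff(1, 0) has no placed part ⇒ clear
+y: nearest on ray is fan@(1, 1) ⇒ blocked

+y: blocked by fan; -y: clear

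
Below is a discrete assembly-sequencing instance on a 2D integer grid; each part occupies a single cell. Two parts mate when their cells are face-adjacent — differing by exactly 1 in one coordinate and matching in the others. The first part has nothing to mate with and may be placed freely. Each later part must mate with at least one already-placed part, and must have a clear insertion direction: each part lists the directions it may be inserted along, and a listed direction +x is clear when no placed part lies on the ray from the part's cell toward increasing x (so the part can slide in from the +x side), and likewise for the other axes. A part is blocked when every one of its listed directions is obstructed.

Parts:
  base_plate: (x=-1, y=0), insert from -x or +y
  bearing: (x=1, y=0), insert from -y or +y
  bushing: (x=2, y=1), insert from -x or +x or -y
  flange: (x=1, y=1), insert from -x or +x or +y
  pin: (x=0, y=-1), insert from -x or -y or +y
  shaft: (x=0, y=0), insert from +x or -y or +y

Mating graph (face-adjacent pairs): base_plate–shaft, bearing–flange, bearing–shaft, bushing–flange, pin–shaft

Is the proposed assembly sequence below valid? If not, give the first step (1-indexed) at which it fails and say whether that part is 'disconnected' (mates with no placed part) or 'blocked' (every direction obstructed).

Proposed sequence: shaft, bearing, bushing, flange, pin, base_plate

1. shaft@(0, 0) [+x clear] — {shaft}
2. bearing@(1, 0) [-y clear] — {bearing, shaft}
3. bushing@(2, 1) — no placed neighbour ⇒ disconnected

Invalid at step 3 (disconnected)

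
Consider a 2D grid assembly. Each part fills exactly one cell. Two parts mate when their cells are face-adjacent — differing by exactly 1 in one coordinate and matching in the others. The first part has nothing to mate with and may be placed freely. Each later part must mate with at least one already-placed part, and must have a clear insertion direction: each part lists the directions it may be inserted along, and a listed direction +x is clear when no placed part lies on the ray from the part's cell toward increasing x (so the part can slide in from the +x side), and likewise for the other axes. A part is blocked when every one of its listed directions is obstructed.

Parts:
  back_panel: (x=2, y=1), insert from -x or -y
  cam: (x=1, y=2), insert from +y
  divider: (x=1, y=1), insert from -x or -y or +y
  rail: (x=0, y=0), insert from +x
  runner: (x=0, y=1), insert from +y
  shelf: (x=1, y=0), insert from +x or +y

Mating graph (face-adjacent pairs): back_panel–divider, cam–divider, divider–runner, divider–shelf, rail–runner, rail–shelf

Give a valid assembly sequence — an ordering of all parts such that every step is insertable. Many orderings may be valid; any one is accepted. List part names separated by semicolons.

runner; rail; shelf; divider; cam; back_panel

1. runner@(0, 1) [+y clear] — {runner}
2. rail@(0, 0) [+x clear] — {rail, runner}
3. shelf@(1, 0) [+x clear] — {rail, runner, shelf}
4. divider@(1, 1) [+y clear] — {divider, rail, runner, shelf}
5. cam@(1, 2) [+y clear] — {cam, divider, rail, runner, shelf}
6. back_panel@(2, 1) [-y clear] — {back_panel, cam, divider, rail, runner, shelf}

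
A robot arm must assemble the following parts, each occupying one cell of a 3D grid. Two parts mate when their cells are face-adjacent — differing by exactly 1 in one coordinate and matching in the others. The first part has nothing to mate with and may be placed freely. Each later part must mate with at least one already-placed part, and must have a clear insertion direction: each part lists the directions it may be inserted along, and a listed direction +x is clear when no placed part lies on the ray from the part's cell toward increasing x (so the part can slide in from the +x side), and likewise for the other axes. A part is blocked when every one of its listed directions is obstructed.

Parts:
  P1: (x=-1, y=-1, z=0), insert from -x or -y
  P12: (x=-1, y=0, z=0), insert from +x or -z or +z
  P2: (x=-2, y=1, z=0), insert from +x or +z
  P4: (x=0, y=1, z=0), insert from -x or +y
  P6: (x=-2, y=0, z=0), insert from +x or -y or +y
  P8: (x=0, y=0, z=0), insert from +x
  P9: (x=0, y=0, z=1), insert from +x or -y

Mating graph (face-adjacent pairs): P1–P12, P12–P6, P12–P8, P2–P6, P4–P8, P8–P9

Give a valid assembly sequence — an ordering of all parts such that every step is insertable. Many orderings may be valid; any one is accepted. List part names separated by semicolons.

P12; P8; P9; P4; P6; P2; P1

1. P12@(-1, 0, 0) [+x clear] — {P12}
2. P8@(0, 0, 0) [+x clear] — {P12, P8}
3. P9@(0, 0, 1) [+x clear] — {P12, P8, P9}
4. P4@(0, 1, 0) [-x clear] — {P12, P4, P8, P9}
5. P6@(-2, 0, 0) [-y clear] — {P12, P4, P6, P8, P9}
6. P2@(-2, 1, 0) [+z clear] — {P12, P2, P4, P6, P8, P9}
7. P1@(-1, -1, 0) [-x clear] — {P1, P12, P2, P4, P6, P8, P9}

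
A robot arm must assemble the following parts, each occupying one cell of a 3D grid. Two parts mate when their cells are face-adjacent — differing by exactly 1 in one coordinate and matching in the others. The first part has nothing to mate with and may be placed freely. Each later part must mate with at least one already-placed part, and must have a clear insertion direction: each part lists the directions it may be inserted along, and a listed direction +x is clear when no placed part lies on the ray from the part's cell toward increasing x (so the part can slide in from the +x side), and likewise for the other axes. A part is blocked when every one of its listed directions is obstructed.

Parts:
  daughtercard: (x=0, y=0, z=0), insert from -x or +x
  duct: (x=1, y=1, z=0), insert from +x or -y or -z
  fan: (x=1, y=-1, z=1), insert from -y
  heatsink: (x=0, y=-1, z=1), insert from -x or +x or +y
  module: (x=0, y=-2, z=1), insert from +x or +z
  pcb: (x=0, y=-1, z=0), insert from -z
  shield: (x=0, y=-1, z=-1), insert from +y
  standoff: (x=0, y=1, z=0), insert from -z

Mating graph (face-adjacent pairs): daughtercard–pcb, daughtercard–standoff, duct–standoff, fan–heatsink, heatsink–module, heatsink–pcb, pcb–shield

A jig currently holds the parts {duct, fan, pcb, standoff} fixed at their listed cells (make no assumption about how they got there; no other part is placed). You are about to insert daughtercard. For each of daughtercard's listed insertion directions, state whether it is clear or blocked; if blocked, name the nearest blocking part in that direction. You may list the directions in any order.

-x: ray from daughtercard(0, 0, 0) has no placed part ⇒ clear
+x: ray from daughtercard(0, 0, 0) has no placed part ⇒ clear

+x: clear; -x: clear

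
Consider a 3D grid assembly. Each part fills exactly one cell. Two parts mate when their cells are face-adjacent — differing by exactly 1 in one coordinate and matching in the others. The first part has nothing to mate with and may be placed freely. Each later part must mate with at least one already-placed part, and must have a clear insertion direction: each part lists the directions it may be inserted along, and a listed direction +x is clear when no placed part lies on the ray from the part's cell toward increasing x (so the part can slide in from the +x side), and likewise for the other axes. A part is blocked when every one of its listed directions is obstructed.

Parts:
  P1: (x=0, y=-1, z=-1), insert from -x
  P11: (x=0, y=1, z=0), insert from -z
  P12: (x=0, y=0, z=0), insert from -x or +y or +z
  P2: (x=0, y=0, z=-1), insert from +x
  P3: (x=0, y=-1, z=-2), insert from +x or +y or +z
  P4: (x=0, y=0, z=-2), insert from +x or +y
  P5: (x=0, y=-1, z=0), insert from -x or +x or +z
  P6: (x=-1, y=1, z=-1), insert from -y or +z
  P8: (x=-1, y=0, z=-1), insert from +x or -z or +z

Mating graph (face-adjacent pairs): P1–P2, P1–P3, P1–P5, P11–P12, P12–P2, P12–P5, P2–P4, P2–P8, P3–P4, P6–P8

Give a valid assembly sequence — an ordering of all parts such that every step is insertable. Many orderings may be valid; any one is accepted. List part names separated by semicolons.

1. P5@(0, -1, 0) [-x clear] — {P5}
2. P1@(0, -1, -1) [-x clear] — {P1, P5}
3. P2@(0, 0, -1) [+x clear] — {P1, P2, P5}
4. P3@(0, -1, -2) [+x clear] — {P1, P2, P3, P5}
5. P8@(-1, 0, -1) [-z clear] — {P1, P2, P3, P5, P8}
6. P6@(-1, 1, -1) [+z clear] — {P1, P2, P3, P5, P6, P8}
7. P12@(0, 0, 0) [-x clear] — {P1, P12, P2, P3, P5, P6, P8}
8. P4@(0, 0, -2) [+x clear] — {P1, P12, P2, P3, P4, P5, P6, P8}
9. P11@(0, 1, 0) [-z clear] — {P1, P11, P12, P2, P3, P4, P5, P6, P8}

P5; P1; P2; P3; P8; P6; P12; P4; P11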